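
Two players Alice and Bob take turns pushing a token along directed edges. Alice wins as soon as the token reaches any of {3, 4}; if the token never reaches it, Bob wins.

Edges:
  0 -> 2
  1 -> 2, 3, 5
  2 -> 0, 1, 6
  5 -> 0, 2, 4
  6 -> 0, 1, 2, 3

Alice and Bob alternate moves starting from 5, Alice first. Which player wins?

Track states (vertex, player-to-move).
A0 = {(3,Alice), (3,Bob), (4,Alice), (4,Bob)}
A1: add {(1,Alice), (5,Alice), (6,Alice)}.
(5,Alice) ∈ A1 ⇒ Alice forces the target.

Alice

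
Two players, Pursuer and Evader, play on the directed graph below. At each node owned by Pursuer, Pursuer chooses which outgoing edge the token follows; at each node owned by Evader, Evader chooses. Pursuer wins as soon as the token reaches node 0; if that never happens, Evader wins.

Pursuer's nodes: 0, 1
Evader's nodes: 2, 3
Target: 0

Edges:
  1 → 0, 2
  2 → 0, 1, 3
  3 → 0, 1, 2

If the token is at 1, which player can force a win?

A0 = {0}
A1: add {1} — 1 (Pursuer) has 1→0.
A2 = A1; e.g. 2 (Evader) can still go to 3. Fixed point.
1 ∈ A1, so Pursuer can force the target.

Pursuer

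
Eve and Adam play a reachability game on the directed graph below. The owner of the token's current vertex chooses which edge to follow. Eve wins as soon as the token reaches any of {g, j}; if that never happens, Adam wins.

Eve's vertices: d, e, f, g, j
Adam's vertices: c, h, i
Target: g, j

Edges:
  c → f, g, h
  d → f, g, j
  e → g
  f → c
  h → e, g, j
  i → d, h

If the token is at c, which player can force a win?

A0 = {g, j}
A1: add {d, e} — d (Eve) has d→g; e (Eve) has e→g.
A2: add {h} — h (Adam): all of {e, g, j} already in.
A3: add {i} — i (Adam): all of {d, h} already in.
A4 = A3; e.g. c (Adam) can still go to f. Fixed point.
c never enters the attractor, so Adam can avoid the target forever.

Adam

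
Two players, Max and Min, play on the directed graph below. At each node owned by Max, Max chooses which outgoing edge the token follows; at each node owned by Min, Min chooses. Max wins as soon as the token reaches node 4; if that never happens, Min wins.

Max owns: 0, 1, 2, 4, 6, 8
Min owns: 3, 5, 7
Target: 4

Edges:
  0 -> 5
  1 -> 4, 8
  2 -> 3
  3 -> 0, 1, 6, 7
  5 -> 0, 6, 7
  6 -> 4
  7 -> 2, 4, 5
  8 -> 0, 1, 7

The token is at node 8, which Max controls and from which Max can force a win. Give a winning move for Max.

A0 = {4}
A1: add {1, 6} — 1 (Max) has 1→4; 6 (Max) has 6→4.
A2: add {8} — 8 (Max) has 8→1.
A3 = A2; e.g. 0 (Max) has no edge into A2. Fixed point.
From 8, successor 1 is in the attractor (rank 1); the other successors 0, 7 are not.

1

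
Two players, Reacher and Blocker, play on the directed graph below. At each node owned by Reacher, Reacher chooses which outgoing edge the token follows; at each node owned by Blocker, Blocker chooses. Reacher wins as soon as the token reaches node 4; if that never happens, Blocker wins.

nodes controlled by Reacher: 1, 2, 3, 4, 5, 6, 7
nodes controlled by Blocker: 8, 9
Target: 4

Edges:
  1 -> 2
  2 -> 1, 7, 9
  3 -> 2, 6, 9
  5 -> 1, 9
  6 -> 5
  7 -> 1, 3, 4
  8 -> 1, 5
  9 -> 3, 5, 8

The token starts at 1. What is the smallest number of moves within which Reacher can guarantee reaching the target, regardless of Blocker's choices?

3

A0 = {4}
A1: add {7} — 7 (Reacher) has 7→4.
A2: add {2} — 2 (Reacher) has 2→7.
A3: add {1, 3} — 1 (Reacher) has 1→2; 3 (Reacher) has 3→2.
1 enters the attractor at level 3, so Reacher can force the target in 3 moves from there.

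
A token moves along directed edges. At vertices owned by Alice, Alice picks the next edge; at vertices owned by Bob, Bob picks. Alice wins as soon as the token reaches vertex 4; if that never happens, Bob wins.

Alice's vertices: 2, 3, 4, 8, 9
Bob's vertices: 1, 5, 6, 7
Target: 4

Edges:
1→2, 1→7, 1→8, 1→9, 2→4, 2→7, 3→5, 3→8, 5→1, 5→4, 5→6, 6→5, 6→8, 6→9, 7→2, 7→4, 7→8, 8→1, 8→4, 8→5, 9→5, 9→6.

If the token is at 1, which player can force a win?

A0 = {4}
A1: add {2, 8} — 2 (Alice) has 2→4; 8 (Alice) has 8→4.
A2: add {3, 7} — 3 (Alice) has 3→8; 7 (Bob): all of {2, 4, 8} already in.
A3 = A2; e.g. 1 (Bob) can still go to 9. Fixed point.
1 never enters the attractor, so Bob can avoid the target forever.

Bob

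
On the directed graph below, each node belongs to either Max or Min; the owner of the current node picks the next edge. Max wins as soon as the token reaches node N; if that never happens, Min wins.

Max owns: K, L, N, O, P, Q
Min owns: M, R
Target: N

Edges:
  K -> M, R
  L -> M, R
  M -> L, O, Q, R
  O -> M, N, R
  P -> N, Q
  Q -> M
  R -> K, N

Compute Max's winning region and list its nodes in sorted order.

N, O, P

A0 = {N}
A1: add {O, P} — O (Max) has O→N; P (Max) has P→N.
A2 = A1; e.g. K (Max) has no edge into A1. Fixed point.
Max's winning region = {N, O, P}.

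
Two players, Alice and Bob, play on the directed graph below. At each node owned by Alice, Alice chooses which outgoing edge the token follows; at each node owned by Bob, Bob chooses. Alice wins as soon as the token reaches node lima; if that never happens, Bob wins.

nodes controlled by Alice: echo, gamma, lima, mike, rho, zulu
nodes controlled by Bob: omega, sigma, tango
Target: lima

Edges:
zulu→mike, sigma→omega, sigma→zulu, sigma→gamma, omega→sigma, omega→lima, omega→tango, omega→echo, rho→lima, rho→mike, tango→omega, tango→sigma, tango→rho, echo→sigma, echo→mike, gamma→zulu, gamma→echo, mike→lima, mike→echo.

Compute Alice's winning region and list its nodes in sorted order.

A0 = {lima}
A1: add {mike, rho} — rho (Alice) has rho→lima; mike (Alice) has mike→lima.
A2: add {echo, zulu} — zulu (Alice) has zulu→mike; echo (Alice) has echo→mike.
A3: add {gamma} — gamma (Alice) has gamma→zulu.
A4 = A3; e.g. omega (Bob) can still go to sigma. Fixed point.
Alice's winning region = {echo, gamma, lima, mike, rho, zulu}.

echo, gamma, lima, mike, rho, zulu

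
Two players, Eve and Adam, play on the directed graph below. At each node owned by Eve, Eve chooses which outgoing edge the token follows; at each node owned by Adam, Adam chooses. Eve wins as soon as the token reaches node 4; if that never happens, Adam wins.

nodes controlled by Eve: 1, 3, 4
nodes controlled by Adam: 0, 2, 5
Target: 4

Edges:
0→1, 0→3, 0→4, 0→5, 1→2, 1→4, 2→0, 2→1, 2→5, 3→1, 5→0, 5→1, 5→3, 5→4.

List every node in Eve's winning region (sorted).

A0 = {4}
A1: add {1} — 1 (Eve) has 1→4.
A2: add {3} — 3 (Eve) has 3→1.
A3 = A2; e.g. 0 (Adam) can still go to 5. Fixed point.
Eve's winning region = {1, 3, 4}.

1, 3, 4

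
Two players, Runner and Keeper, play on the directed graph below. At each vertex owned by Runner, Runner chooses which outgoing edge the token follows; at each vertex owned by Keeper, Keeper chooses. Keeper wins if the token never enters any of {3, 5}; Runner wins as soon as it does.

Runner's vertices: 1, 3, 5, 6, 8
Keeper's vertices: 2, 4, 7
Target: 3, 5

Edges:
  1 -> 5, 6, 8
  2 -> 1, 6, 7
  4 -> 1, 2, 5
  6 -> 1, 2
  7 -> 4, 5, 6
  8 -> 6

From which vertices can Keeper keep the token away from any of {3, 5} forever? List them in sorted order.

2, 4, 7

A0 = {3, 5}
A1: add {1} — 1 (Runner) has 1→5.
A2: add {6} — 6 (Runner) has 6→1.
A3: add {8} — 8 (Runner) has 8→6.
A4 = A3; e.g. 2 (Keeper) can still go to 7. Fixed point.
Runner's attractor = {1, 3, 5, 6, 8}; Keeper avoids the target exactly from the complement.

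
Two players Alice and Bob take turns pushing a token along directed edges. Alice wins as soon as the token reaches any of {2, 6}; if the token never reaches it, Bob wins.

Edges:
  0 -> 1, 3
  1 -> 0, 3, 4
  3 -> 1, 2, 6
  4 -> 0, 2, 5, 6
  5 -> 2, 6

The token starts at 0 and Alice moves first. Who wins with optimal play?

Track states (vertex, player-to-move).
A0 = {(2,Alice), (2,Bob), (6,Alice), (6,Bob)}
A1: add {(3,Alice), (4,Alice), (5,Alice), (5,Bob)}.
A2 = A1; e.g. (0,Alice) stays out. (0,Alice) never enters ⇒ Bob avoids the target.

Bob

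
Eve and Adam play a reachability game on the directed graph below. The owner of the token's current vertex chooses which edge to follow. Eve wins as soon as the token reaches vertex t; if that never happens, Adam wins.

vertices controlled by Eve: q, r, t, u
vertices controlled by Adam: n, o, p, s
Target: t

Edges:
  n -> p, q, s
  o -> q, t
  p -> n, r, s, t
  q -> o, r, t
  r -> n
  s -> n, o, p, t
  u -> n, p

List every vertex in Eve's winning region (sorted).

A0 = {t}
A1: add {q} — q (Eve) has q→t.
A2: add {o} — o (Adam): all of {q, t} already in.
A3 = A2; e.g. n (Adam) can still go to p. Fixed point.
Eve's winning region = {o, q, t}.

o, q, t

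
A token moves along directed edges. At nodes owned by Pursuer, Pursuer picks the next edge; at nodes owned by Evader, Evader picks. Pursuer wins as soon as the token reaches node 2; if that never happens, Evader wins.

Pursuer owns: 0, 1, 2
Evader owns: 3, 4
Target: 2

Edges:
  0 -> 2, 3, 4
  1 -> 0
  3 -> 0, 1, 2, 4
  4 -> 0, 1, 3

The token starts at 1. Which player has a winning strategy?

A0 = {2}
A1: add {0} — 0 (Pursuer) has 0→2.
A2: add {1} — 1 (Pursuer) has 1→0.
A3 = A2; e.g. 3 (Evader) can still go to 4. Fixed point.
1 ∈ A2, so Pursuer can force the target.

Pursuer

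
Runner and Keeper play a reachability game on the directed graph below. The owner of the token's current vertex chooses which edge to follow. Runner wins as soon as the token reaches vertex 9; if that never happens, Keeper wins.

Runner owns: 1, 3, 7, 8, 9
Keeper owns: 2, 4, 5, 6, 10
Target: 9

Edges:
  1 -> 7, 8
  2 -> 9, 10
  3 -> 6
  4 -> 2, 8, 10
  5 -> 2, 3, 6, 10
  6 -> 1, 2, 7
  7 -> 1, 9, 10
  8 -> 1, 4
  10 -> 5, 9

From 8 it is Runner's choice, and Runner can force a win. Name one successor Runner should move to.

A0 = {9}
A1: add {7} — 7 (Runner) has 7→9.
A2: add {1} — 1 (Runner) has 1→7.
A3: add {8} — 8 (Runner) has 8→1.
A4 = A3; e.g. 2 (Keeper) can still go to 10. Fixed point.
From 8, successor 1 is in the attractor (rank 2); the other successor 4 is not.

1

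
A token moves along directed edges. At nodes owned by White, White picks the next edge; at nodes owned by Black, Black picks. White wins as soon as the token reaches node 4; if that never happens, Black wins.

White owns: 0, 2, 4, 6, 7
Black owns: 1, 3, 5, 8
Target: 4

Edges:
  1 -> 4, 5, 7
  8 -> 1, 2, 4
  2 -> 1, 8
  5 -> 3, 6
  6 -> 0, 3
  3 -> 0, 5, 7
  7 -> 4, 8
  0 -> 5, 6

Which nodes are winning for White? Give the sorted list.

A0 = {4}
A1: add {7} — 7 (White) has 7→4.
A2 = A1; e.g. 0 (White) has no edge into A1. Fixed point.
White's winning region = {4, 7}.

4, 7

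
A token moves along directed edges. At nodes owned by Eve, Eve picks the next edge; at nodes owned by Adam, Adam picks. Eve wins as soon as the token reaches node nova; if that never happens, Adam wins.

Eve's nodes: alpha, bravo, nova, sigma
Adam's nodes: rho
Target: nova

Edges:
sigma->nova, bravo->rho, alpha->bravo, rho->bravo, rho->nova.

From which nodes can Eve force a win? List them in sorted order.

A0 = {nova}
A1: add {sigma} — sigma (Eve) has sigma→nova.
A2 = A1; e.g. bravo (Eve) has no edge into A1. Fixed point.
Eve's winning region = {nova, sigma}.

nova, sigma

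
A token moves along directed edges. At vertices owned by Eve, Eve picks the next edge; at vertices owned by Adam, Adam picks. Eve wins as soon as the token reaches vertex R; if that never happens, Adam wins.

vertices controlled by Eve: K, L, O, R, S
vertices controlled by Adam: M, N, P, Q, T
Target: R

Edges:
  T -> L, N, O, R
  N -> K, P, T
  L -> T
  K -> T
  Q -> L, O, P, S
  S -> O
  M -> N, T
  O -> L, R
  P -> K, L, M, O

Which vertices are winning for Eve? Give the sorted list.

O, R, S

A0 = {R}
A1: add {O} — O (Eve) has O→R.
A2: add {S} — S (Eve) has S→O.
A3 = A2; e.g. K (Eve) has no edge into A2. Fixed point.
Eve's winning region = {O, R, S}.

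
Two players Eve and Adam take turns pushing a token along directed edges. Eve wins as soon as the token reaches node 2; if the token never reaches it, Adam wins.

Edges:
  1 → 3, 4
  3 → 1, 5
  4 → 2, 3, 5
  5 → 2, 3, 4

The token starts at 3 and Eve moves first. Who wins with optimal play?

Adam

Track states (vertex, player-to-move).
A0 = {(2,Eve), (2,Adam)}
A1: add {(4,Eve), (5,Eve)}.
A2 = A1; e.g. (1,Eve) stays out. (3,Eve) never enters ⇒ Adam avoids the target.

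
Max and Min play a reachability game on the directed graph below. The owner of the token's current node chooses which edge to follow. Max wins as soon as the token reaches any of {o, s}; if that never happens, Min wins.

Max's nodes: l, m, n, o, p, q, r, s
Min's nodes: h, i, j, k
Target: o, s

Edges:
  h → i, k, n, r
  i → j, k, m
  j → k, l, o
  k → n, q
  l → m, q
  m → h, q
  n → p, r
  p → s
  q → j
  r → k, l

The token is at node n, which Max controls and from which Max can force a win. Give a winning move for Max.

p

A0 = {o, s}
A1: add {p} — p (Max) has p→s.
A2: add {n} — n (Max) has n→p.
A3 = A2; e.g. h (Min) can still go to i. Fixed point.
From n, successor p is in the attractor (rank 1); the other successor r is not.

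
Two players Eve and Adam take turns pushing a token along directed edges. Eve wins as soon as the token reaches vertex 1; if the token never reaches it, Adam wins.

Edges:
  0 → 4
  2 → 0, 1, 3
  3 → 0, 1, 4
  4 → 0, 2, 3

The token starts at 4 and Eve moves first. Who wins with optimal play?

Track states (vertex, player-to-move).
A0 = {(1,Eve), (1,Adam)}
A1: add {(2,Eve), (3,Eve)}.
A2 = A1; e.g. (0,Eve) stays out. (4,Eve) never enters ⇒ Adam avoids the target.

Adam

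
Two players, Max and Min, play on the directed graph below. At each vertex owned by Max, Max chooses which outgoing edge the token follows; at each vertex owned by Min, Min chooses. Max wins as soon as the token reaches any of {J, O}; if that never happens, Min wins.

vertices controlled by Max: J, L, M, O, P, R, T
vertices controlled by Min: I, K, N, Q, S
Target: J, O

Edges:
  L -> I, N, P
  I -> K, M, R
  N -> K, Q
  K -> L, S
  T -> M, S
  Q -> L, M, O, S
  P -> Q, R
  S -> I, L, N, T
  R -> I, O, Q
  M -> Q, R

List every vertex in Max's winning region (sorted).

J, L, M, O, P, R, T

A0 = {J, O}
A1: add {R} — R (Max) has R→O.
A2: add {M, P} — M (Max) has M→R; P (Max) has P→R.
A3: add {L, T} — L (Max) has L→P; T (Max) has T→M.
A4 = A3; e.g. I (Min) can still go to K. Fixed point.
Max's winning region = {J, L, M, O, P, R, T}.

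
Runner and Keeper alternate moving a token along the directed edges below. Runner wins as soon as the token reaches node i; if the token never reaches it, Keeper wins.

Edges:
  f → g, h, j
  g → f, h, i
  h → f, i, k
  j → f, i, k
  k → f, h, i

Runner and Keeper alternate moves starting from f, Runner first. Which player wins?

Track states (vertex, player-to-move).
A0 = {(i,Runner), (i,Keeper)}
A1: add {(g,Runner), (h,Runner), (j,Runner), (k,Runner)}.
A2: add {(f,Keeper)}.
A3 = A2; e.g. (f,Runner) stays out. (f,Runner) never enters ⇒ Keeper avoids the target.

Keeper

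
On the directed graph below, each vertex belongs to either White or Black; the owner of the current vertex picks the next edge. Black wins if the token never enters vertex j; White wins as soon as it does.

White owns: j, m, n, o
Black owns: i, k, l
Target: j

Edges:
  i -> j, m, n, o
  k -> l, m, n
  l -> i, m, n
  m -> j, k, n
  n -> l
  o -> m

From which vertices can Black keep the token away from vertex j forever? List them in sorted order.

i, k, l, n

A0 = {j}
A1: add {m} — m (White) has m→j.
A2: add {o} — o (White) has o→m.
A3 = A2; e.g. i (Black) can still go to n. Fixed point.
White's attractor = {j, m, o}; Black avoids the target exactly from the complement.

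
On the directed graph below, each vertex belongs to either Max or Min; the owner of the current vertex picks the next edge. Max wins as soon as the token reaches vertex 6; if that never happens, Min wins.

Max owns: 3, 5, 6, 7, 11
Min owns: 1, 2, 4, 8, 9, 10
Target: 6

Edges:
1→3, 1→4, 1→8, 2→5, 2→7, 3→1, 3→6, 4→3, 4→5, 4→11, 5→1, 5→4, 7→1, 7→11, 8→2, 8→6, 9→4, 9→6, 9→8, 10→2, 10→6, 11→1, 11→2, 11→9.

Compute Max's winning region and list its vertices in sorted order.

3, 6

A0 = {6}
A1: add {3} — 3 (Max) has 3→6.
A2 = A1; e.g. 1 (Min) can still go to 4. Fixed point.
Max's winning region = {3, 6}.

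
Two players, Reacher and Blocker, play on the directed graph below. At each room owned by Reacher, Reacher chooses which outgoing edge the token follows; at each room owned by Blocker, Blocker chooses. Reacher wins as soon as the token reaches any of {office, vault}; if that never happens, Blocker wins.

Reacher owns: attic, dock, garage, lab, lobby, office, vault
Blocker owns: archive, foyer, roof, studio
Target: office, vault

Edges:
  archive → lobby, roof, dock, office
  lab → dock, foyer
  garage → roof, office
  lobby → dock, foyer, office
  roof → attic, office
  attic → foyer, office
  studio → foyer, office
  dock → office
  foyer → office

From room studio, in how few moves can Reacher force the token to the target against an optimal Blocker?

A0 = {office, vault}
A1: add {attic, dock, foyer, garage, lobby} — garage (Reacher) has garage→office; lobby (Reacher) has lobby→office; attic (Reacher) has attic→office; dock (Reacher) has dock→office; foyer (Blocker): all of {office} already in.
A2: add {lab, roof, studio} — lab (Reacher) has lab→dock; roof (Blocker): all of {attic, office} already in; studio (Blocker): all of {foyer, office} already in.
studio enters the attractor at level 2, so Reacher can force the target in 2 moves from there.

2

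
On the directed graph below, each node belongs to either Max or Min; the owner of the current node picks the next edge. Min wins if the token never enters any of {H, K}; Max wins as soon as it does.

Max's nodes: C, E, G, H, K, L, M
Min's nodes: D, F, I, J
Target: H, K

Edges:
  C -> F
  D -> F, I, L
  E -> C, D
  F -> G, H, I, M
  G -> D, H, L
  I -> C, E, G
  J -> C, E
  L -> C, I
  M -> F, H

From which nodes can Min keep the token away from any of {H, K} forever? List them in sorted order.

A0 = {H, K}
A1: add {G, M} — G (Max) has G→H; M (Max) has M→H.
A2 = A1; e.g. C (Max) has no edge into A1. Fixed point.
Max's attractor = {G, H, K, M}; Min avoids the target exactly from the complement.

C, D, E, F, I, J, L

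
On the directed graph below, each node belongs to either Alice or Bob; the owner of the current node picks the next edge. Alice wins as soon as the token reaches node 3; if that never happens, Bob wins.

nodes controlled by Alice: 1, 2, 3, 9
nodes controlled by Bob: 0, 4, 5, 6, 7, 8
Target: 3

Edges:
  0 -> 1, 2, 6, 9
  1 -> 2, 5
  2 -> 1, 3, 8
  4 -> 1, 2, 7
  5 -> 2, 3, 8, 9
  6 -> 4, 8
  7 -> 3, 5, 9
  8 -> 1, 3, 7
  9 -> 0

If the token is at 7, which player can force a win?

A0 = {3}
A1: add {2} — 2 (Alice) has 2→3.
A2: add {1} — 1 (Alice) has 1→2.
A3 = A2; e.g. 0 (Bob) can still go to 6. Fixed point.
7 never enters the attractor, so Bob can avoid the target forever.

Bob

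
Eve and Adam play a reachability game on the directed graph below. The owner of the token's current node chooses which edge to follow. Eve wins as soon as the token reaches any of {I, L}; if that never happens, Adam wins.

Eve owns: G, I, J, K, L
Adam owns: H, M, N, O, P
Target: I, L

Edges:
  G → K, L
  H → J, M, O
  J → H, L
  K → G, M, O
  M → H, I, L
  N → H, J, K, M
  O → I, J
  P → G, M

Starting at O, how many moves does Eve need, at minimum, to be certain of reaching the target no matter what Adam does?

A0 = {I, L}
A1: add {G, J} — G (Eve) has G→L; J (Eve) has J→L.
A2: add {K, O} — K (Eve) has K→G; O (Adam): all of {I, J} already in.
A3 = A2; e.g. H (Adam) can still go to M. Fixed point.
O enters the attractor at level 2, so Eve can force the target in 2 moves from there.

2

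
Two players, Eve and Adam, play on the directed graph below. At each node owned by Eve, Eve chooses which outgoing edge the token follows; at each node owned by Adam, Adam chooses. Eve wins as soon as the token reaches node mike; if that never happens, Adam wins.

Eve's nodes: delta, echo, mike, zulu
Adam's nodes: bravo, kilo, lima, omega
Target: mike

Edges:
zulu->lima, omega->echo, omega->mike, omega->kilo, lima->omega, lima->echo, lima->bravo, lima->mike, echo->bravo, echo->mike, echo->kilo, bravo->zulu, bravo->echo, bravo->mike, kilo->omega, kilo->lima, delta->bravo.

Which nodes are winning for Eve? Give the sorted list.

A0 = {mike}
A1: add {echo} — echo (Eve) has echo→mike.
A2 = A1; e.g. zulu (Eve) has no edge into A1. Fixed point.
Eve's winning region = {echo, mike}.

echo, mike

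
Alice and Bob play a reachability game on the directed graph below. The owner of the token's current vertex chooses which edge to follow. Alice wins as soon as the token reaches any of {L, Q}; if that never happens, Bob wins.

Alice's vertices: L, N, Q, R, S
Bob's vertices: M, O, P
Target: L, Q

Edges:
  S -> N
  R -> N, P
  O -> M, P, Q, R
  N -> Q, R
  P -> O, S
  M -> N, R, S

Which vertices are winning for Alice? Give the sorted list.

A0 = {L, Q}
A1: add {N} — N (Alice) has N→Q.
A2: add {R, S} — R (Alice) has R→N; S (Alice) has S→N.
A3: add {M} — M (Bob): all of {N, R, S} already in.
A4 = A3; e.g. O (Bob) can still go to P. Fixed point.
Alice's winning region = {L, M, N, Q, R, S}.

L, M, N, Q, R, S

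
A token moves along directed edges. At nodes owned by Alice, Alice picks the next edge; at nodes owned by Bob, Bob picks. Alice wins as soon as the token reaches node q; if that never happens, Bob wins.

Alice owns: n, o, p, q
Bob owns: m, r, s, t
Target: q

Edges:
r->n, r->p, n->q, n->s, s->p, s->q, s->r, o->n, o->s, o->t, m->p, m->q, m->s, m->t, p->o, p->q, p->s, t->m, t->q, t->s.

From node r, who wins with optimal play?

A0 = {q}
A1: add {n, p} — n (Alice) has n→q; p (Alice) has p→q.
A2: add {o, r} — o (Alice) has o→n; r (Bob): all of {n, p} already in.
r ∈ A2, so Alice can force the target.

Alice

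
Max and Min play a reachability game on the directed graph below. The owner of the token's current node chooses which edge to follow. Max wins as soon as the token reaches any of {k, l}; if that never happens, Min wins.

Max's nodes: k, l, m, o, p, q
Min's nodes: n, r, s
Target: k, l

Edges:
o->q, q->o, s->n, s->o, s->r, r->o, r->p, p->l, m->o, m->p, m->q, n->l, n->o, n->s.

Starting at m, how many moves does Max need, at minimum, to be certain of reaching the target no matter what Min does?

A0 = {k, l}
A1: add {p} — p (Max) has p→l.
A2: add {m} — m (Max) has m→p.
A3 = A2; e.g. n (Min) can still go to o. Fixed point.
m enters the attractor at level 2, so Max can force the target in 2 moves from there.

2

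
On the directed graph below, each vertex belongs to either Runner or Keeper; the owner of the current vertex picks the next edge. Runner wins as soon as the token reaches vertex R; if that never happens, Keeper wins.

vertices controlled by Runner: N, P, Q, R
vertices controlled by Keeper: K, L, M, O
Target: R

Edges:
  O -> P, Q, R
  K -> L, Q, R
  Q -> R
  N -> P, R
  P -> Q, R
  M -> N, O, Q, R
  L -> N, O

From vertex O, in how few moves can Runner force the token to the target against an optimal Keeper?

A0 = {R}
A1: add {N, P, Q} — N (Runner) has N→R; P (Runner) has P→R; Q (Runner) has Q→R.
A2: add {O} — O (Keeper): all of {P, Q, R} already in.
O enters the attractor at level 2, so Runner can force the target in 2 moves from there.

2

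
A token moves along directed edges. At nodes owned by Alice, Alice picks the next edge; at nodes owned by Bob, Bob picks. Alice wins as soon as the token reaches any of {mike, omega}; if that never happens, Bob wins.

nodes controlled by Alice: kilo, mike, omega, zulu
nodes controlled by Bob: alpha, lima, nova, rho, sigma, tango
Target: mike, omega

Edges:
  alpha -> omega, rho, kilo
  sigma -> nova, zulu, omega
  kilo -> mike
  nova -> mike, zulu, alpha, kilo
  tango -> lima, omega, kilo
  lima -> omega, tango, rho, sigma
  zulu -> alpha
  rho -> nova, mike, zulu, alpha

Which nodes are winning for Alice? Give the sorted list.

kilo, mike, omega

A0 = {mike, omega}
A1: add {kilo} — kilo (Alice) has kilo→mike.
A2 = A1; e.g. nova (Bob) can still go to zulu. Fixed point.
Alice's winning region = {kilo, mike, omega}.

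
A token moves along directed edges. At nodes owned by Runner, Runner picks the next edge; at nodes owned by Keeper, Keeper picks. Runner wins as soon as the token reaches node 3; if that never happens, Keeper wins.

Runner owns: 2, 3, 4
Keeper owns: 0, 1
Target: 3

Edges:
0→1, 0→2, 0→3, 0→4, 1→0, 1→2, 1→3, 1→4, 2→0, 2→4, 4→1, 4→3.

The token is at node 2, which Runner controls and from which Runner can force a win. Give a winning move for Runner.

A0 = {3}
A1: add {4} — 4 (Runner) has 4→3.
A2: add {2} — 2 (Runner) has 2→4.
A3 = A2; e.g. 0 (Keeper) can still go to 1. Fixed point.
From 2, successor 4 is in the attractor (rank 1); the other successor 0 is not.

4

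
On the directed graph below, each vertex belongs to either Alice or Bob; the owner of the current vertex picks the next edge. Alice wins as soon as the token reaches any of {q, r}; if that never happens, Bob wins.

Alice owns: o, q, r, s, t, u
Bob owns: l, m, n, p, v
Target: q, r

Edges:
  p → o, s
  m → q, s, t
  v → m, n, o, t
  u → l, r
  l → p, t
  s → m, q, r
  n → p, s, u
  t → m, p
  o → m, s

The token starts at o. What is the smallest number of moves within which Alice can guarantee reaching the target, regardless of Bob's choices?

2

A0 = {q, r}
A1: add {s, u} — s (Alice) has s→q; u (Alice) has u→r.
A2: add {o} — o (Alice) has o→s.
o enters the attractor at level 2, so Alice can force the target in 2 moves from there.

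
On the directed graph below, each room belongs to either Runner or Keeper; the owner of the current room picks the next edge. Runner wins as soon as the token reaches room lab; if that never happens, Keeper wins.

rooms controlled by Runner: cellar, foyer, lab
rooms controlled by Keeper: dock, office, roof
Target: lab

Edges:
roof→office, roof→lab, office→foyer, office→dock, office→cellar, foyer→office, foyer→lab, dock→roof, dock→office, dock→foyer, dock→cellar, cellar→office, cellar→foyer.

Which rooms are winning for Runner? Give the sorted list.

A0 = {lab}
A1: add {foyer} — foyer (Runner) has foyer→lab.
A2: add {cellar} — cellar (Runner) has cellar→foyer.
A3 = A2; e.g. roof (Keeper) can still go to office. Fixed point.
Runner's winning region = {cellar, foyer, lab}.

cellar, foyer, lab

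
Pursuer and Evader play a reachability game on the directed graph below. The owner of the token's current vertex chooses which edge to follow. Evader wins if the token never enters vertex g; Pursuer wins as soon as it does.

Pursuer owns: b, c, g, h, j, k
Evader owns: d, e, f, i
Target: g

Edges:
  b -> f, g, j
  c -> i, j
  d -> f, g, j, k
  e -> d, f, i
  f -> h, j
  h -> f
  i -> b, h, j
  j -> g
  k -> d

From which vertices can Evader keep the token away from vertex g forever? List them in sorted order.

A0 = {g}
A1: add {b, j} — b (Pursuer) has b→g; j (Pursuer) has j→g.
A2: add {c} — c (Pursuer) has c→j.
A3 = A2; e.g. d (Evader) can still go to f. Fixed point.
Pursuer's attractor = {b, c, g, j}; Evader avoids the target exactly from the complement.

d, e, f, h, i, k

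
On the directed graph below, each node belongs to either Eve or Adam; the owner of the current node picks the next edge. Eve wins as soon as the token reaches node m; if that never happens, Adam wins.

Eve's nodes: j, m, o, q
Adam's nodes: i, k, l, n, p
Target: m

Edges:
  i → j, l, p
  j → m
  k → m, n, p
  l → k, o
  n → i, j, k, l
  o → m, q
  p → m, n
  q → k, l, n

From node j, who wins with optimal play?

A0 = {m}
A1: add {j, o} — j (Eve) has j→m; o (Eve) has o→m.
A2 = A1; e.g. i (Adam) can still go to l. Fixed point.
j ∈ A1, so Eve can force the target.

Eve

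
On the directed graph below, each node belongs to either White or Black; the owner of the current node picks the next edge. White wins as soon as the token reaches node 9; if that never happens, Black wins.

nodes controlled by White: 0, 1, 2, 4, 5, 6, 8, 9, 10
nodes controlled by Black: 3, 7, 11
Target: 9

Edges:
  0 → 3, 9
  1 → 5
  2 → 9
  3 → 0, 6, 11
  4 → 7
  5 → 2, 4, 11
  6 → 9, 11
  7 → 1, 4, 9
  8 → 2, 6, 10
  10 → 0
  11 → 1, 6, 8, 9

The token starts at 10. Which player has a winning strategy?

A0 = {9}
A1: add {0, 2, 6} — 0 (White) has 0→9; 2 (White) has 2→9; 6 (White) has 6→9.
A2: add {5, 8, 10} — 5 (White) has 5→2; 8 (White) has 8→2; 10 (White) has 10→0.
10 ∈ A2, so White can force the target.

White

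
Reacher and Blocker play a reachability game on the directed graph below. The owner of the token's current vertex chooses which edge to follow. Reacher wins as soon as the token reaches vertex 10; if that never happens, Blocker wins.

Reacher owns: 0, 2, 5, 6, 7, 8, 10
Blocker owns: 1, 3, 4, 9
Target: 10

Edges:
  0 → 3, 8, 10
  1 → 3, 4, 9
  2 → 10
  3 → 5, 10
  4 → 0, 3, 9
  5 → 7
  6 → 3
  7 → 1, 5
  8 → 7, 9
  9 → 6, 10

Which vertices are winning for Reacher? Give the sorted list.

A0 = {10}
A1: add {0, 2} — 0 (Reacher) has 0→10; 2 (Reacher) has 2→10.
A2 = A1; e.g. 1 (Blocker) can still go to 3. Fixed point.
Reacher's winning region = {0, 2, 10}.

0, 2, 10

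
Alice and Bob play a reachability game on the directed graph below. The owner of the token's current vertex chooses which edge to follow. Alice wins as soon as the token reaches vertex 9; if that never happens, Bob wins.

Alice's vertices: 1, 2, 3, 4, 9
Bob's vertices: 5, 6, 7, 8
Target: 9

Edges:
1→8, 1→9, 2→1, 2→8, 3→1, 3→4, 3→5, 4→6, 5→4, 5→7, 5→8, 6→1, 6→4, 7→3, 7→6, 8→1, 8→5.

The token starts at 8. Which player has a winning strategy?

A0 = {9}
A1: add {1} — 1 (Alice) has 1→9.
A2: add {2, 3} — 2 (Alice) has 2→1; 3 (Alice) has 3→1.
A3 = A2; e.g. 4 (Alice) has no edge into A2. Fixed point.
8 never enters the attractor, so Bob can avoid the target forever.

Bob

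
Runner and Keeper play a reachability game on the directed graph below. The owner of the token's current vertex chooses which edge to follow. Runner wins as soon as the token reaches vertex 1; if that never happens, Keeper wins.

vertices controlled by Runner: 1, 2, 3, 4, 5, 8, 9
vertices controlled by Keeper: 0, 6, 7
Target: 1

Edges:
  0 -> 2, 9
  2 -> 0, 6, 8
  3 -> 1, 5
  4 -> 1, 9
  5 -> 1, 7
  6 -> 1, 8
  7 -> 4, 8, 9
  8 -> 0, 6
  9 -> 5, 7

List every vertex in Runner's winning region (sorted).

A0 = {1}
A1: add {3, 4, 5} — 3 (Runner) has 3→1; 4 (Runner) has 4→1; 5 (Runner) has 5→1.
A2: add {9} — 9 (Runner) has 9→5.
A3 = A2; e.g. 0 (Keeper) can still go to 2. Fixed point.
Runner's winning region = {1, 3, 4, 5, 9}.

1, 3, 4, 5, 9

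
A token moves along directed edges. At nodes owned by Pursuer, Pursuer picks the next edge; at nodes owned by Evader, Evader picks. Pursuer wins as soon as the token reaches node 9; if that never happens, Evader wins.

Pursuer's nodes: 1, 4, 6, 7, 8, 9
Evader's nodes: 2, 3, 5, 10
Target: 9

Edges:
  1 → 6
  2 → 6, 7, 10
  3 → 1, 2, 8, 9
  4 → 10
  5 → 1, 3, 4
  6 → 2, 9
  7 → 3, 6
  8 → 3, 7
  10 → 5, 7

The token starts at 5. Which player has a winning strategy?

A0 = {9}
A1: add {6} — 6 (Pursuer) has 6→9.
A2: add {1, 7} — 1 (Pursuer) has 1→6; 7 (Pursuer) has 7→6.
A3: add {8} — 8 (Pursuer) has 8→7.
A4 = A3; e.g. 2 (Evader) can still go to 10. Fixed point.
5 never enters the attractor, so Evader can avoid the target forever.

Evader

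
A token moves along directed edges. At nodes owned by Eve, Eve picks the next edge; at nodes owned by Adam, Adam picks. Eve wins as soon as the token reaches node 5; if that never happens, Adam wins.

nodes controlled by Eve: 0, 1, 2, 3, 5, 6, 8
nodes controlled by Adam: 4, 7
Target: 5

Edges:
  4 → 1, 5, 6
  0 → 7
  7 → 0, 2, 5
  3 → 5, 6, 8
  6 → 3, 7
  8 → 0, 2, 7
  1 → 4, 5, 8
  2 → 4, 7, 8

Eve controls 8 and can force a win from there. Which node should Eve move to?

A0 = {5}
A1: add {1, 3} — 1 (Eve) has 1→5; 3 (Eve) has 3→5.
A2: add {6} — 6 (Eve) has 6→3.
A3: add {4} — 4 (Adam): all of {1, 5, 6} already in.
A4: add {2} — 2 (Eve) has 2→4.
A5: add {8} — 8 (Eve) has 8→2.
A6 = A5; e.g. 0 (Eve) has no edge into A5. Fixed point.
From 8, successor 2 is in the attractor (rank 4); the other successors 0, 7 are not.

2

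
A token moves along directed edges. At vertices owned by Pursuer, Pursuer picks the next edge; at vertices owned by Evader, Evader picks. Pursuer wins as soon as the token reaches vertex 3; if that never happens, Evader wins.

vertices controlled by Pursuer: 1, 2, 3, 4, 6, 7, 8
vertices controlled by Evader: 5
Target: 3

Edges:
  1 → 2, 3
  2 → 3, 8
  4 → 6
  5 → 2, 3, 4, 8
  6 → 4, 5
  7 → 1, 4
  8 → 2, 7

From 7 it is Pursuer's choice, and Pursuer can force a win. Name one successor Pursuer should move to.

1

A0 = {3}
A1: add {1, 2} — 1 (Pursuer) has 1→3; 2 (Pursuer) has 2→3.
A2: add {7, 8} — 7 (Pursuer) has 7→1; 8 (Pursuer) has 8→2.
A3 = A2; e.g. 4 (Pursuer) has no edge into A2. Fixed point.
From 7, successor 1 is in the attractor (rank 1); the other successor 4 is not.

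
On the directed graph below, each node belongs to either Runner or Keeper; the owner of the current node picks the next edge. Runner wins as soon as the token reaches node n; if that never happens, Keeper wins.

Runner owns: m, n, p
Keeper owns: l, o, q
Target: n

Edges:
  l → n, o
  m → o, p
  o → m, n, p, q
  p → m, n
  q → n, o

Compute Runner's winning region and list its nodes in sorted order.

A0 = {n}
A1: add {p} — p (Runner) has p→n.
A2: add {m} — m (Runner) has m→p.
A3 = A2; e.g. l (Keeper) can still go to o. Fixed point.
Runner's winning region = {m, n, p}.

m, n, p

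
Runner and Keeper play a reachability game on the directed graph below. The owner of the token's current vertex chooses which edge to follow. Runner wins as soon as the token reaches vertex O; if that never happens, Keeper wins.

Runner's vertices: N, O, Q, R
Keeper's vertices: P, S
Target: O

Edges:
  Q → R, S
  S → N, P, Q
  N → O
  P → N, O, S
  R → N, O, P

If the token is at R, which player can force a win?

A0 = {O}
A1: add {N, R} — N (Runner) has N→O; R (Runner) has R→O.
R ∈ A1, so Runner can force the target.

Runner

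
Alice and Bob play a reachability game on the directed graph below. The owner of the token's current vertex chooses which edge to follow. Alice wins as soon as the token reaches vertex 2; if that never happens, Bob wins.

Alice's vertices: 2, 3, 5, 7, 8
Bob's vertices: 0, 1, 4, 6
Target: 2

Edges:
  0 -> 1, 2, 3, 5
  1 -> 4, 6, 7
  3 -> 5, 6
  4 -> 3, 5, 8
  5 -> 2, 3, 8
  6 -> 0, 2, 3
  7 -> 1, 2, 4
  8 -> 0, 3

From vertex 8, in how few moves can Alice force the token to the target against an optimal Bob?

3

A0 = {2}
A1: add {5, 7} — 5 (Alice) has 5→2; 7 (Alice) has 7→2.
A2: add {3} — 3 (Alice) has 3→5.
A3: add {8} — 8 (Alice) has 8→3.
8 enters the attractor at level 3, so Alice can force the target in 3 moves from there.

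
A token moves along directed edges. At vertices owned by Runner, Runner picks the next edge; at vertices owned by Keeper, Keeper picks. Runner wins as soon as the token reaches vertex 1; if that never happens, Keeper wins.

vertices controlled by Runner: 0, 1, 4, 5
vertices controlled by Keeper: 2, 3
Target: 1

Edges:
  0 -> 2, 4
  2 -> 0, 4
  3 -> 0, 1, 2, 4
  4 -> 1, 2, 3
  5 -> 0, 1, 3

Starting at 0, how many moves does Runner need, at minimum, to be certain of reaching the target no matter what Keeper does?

A0 = {1}
A1: add {4, 5} — 4 (Runner) has 4→1; 5 (Runner) has 5→1.
A2: add {0} — 0 (Runner) has 0→4.
0 enters the attractor at level 2, so Runner can force the target in 2 moves from there.

2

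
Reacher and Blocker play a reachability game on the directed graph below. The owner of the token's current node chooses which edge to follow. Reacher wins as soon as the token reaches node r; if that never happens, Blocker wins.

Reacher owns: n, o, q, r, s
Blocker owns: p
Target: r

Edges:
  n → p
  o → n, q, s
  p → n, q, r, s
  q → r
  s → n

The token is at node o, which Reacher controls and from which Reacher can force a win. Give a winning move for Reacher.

A0 = {r}
A1: add {q} — q (Reacher) has q→r.
A2: add {o} — o (Reacher) has o→q.
A3 = A2; e.g. n (Reacher) has no edge into A2. Fixed point.
From o, successor q is in the attractor (rank 1); the other successors n, s are not.

q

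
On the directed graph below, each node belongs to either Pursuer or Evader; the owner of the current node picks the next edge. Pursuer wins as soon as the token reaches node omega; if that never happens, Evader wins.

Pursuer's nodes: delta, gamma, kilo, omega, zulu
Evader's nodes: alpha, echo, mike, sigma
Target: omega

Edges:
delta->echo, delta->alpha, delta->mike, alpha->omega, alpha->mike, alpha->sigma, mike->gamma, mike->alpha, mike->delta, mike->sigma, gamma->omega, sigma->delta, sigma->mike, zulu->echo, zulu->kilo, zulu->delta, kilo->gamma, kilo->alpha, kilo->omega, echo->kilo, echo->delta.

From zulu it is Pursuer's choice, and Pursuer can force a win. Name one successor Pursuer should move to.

kilo

A0 = {omega}
A1: add {gamma, kilo} — gamma (Pursuer) has gamma→omega; kilo (Pursuer) has kilo→omega.
A2: add {zulu} — zulu (Pursuer) has zulu→kilo.
A3 = A2; e.g. echo (Evader) can still go to delta. Fixed point.
From zulu, successor kilo is in the attractor (rank 1); the other successors delta, echo are not.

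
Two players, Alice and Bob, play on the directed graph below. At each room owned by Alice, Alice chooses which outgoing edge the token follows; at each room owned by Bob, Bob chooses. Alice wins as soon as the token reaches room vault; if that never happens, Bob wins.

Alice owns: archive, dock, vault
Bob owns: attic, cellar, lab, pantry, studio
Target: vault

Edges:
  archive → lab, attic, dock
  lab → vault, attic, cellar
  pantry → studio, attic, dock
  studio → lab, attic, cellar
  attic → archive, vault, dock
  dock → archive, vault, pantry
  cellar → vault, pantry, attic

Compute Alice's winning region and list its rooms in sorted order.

archive, attic, dock, vault

A0 = {vault}
A1: add {dock} — dock (Alice) has dock→vault.
A2: add {archive} — archive (Alice) has archive→dock.
A3: add {attic} — attic (Bob): all of {archive, vault, dock} already in.
A4 = A3; e.g. lab (Bob) can still go to cellar. Fixed point.
Alice's winning region = {archive, attic, dock, vault}.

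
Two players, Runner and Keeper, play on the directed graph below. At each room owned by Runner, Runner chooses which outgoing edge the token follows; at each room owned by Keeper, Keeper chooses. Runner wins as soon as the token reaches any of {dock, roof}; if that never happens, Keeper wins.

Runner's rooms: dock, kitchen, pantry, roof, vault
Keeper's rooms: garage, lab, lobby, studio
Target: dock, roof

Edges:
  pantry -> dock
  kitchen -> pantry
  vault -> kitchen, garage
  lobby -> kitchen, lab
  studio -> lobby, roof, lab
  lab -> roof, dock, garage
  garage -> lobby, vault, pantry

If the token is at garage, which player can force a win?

A0 = {dock, roof}
A1: add {pantry} — pantry (Runner) has pantry→dock.
A2: add {kitchen} — kitchen (Runner) has kitchen→pantry.
A3: add {vault} — vault (Runner) has vault→kitchen.
A4 = A3; e.g. lobby (Keeper) can still go to lab. Fixed point.
garage never enters the attractor, so Keeper can avoid the target forever.

Keeper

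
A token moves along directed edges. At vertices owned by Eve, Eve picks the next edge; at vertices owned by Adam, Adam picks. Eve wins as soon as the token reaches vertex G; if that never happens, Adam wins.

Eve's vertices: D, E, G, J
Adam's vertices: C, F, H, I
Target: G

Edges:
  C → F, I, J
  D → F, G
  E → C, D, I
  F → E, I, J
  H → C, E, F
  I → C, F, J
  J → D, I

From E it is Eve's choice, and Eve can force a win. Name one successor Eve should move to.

A0 = {G}
A1: add {D} — D (Eve) has D→G.
A2: add {E, J} — E (Eve) has E→D; J (Eve) has J→D.
A3 = A2; e.g. C (Adam) can still go to F. Fixed point.
From E, successor D is in the attractor (rank 1); the other successors C, I are not.

D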